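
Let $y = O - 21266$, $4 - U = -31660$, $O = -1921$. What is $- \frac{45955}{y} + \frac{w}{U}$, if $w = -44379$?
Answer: $\frac{426103247}{734193168} \approx 0.58037$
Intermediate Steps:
$U = 31664$ ($U = 4 - -31660 = 4 + 31660 = 31664$)
$y = -23187$ ($y = -1921 - 21266 = -23187$)
$- \frac{45955}{y} + \frac{w}{U} = - \frac{45955}{-23187} - \frac{44379}{31664} = \left(-45955\right) \left(- \frac{1}{23187}\right) - \frac{44379}{31664} = \frac{45955}{23187} - \frac{44379}{31664} = \frac{426103247}{734193168}$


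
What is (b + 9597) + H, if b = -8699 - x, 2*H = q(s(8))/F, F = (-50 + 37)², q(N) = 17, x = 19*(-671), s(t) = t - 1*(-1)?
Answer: 4612703/338 ≈ 13647.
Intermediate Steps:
s(t) = 1 + t (s(t) = t + 1 = 1 + t)
x = -12749
F = 169 (F = (-13)² = 169)
H = 17/338 (H = (17/169)/2 = (17*(1/169))/2 = (½)*(17/169) = 17/338 ≈ 0.050296)
b = 4050 (b = -8699 - 1*(-12749) = -8699 + 12749 = 4050)
(b + 9597) + H = (4050 + 9597) + 17/338 = 13647 + 17/338 = 4612703/338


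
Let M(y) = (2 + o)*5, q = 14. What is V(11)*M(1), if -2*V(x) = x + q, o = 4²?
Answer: -1125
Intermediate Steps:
o = 16
V(x) = -7 - x/2 (V(x) = -(x + 14)/2 = -(14 + x)/2 = -7 - x/2)
M(y) = 90 (M(y) = (2 + 16)*5 = 18*5 = 90)
V(11)*M(1) = (-7 - ½*11)*90 = (-7 - 11/2)*90 = -25/2*90 = -1125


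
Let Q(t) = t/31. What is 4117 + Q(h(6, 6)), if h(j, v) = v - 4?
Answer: 127629/31 ≈ 4117.1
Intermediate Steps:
h(j, v) = -4 + v
Q(t) = t/31 (Q(t) = t*(1/31) = t/31)
4117 + Q(h(6, 6)) = 4117 + (-4 + 6)/31 = 4117 + (1/31)*2 = 4117 + 2/31 = 127629/31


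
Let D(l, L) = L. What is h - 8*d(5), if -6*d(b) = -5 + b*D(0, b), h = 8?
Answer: 104/3 ≈ 34.667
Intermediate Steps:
d(b) = ⅚ - b²/6 (d(b) = -(-5 + b*b)/6 = -(-5 + b²)/6 = ⅚ - b²/6)
h - 8*d(5) = 8 - 8*(⅚ - ⅙*5²) = 8 - 8*(⅚ - ⅙*25) = 8 - 8*(⅚ - 25/6) = 8 - 8*(-10/3) = 8 + 80/3 = 104/3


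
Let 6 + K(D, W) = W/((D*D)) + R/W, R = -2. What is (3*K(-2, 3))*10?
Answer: -355/2 ≈ -177.50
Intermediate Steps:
K(D, W) = -6 - 2/W + W/D**2 (K(D, W) = -6 + (W/((D*D)) - 2/W) = -6 + (W/(D**2) - 2/W) = -6 + (W/D**2 - 2/W) = -6 + (-2/W + W/D**2) = -6 - 2/W + W/D**2)
(3*K(-2, 3))*10 = (3*(-6 - 2/3 + 3/(-2)**2))*10 = (3*(-6 - 2*1/3 + 3*(1/4)))*10 = (3*(-6 - 2/3 + 3/4))*10 = (3*(-71/12))*10 = -71/4*10 = -355/2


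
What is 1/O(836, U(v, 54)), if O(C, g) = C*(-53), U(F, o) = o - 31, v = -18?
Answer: -1/44308 ≈ -2.2569e-5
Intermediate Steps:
U(F, o) = -31 + o
O(C, g) = -53*C
1/O(836, U(v, 54)) = 1/(-53*836) = 1/(-44308) = -1/44308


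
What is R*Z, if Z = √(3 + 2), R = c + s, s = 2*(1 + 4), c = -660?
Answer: -650*√5 ≈ -1453.4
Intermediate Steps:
s = 10 (s = 2*5 = 10)
R = -650 (R = -660 + 10 = -650)
Z = √5 ≈ 2.2361
R*Z = -650*√5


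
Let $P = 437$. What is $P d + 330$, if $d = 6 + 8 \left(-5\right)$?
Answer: $-14528$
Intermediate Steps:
$d = -34$ ($d = 6 - 40 = -34$)
$P d + 330 = 437 \left(-34\right) + 330 = -14858 + 330 = -14528$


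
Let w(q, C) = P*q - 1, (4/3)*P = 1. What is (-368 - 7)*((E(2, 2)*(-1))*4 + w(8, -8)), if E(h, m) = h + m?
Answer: 4125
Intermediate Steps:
P = ¾ (P = (¾)*1 = ¾ ≈ 0.75000)
w(q, C) = -1 + 3*q/4 (w(q, C) = 3*q/4 - 1 = -1 + 3*q/4)
(-368 - 7)*((E(2, 2)*(-1))*4 + w(8, -8)) = (-368 - 7)*(((2 + 2)*(-1))*4 + (-1 + (¾)*8)) = -375*((4*(-1))*4 + (-1 + 6)) = -375*(-4*4 + 5) = -375*(-16 + 5) = -375*(-11) = 4125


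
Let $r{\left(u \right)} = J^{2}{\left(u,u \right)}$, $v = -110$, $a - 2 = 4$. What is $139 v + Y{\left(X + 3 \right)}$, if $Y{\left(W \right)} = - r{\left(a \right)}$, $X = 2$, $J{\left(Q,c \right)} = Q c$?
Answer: $-16586$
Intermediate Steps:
$a = 6$ ($a = 2 + 4 = 6$)
$r{\left(u \right)} = u^{4}$ ($r{\left(u \right)} = \left(u u\right)^{2} = \left(u^{2}\right)^{2} = u^{4}$)
$Y{\left(W \right)} = -1296$ ($Y{\left(W \right)} = - 6^{4} = \left(-1\right) 1296 = -1296$)
$139 v + Y{\left(X + 3 \right)} = 139 \left(-110\right) - 1296 = -15290 - 1296 = -16586$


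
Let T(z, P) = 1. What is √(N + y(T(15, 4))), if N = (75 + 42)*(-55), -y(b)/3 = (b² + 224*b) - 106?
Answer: 2*I*√1698 ≈ 82.414*I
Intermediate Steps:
y(b) = 318 - 672*b - 3*b² (y(b) = -3*((b² + 224*b) - 106) = -3*(-106 + b² + 224*b) = 318 - 672*b - 3*b²)
N = -6435 (N = 117*(-55) = -6435)
√(N + y(T(15, 4))) = √(-6435 + (318 - 672*1 - 3*1²)) = √(-6435 + (318 - 672 - 3*1)) = √(-6435 + (318 - 672 - 3)) = √(-6435 - 357) = √(-6792) = 2*I*√1698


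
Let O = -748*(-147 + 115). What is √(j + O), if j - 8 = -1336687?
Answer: I*√1312743 ≈ 1145.8*I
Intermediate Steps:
j = -1336679 (j = 8 - 1336687 = -1336679)
O = 23936 (O = -748*(-32) = 23936)
√(j + O) = √(-1336679 + 23936) = √(-1312743) = I*√1312743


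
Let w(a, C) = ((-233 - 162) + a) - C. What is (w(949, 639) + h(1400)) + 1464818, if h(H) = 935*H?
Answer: 2773733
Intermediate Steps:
w(a, C) = -395 + a - C (w(a, C) = (-395 + a) - C = -395 + a - C)
(w(949, 639) + h(1400)) + 1464818 = ((-395 + 949 - 1*639) + 935*1400) + 1464818 = ((-395 + 949 - 639) + 1309000) + 1464818 = (-85 + 1309000) + 1464818 = 1308915 + 1464818 = 2773733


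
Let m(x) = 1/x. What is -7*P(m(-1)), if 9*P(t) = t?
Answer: 7/9 ≈ 0.77778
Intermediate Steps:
P(t) = t/9
-7*P(m(-1)) = -7/(9*(-1)) = -7*(-1)/9 = -7*(-⅑) = 7/9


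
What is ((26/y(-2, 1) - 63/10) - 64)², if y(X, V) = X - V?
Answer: 5612161/900 ≈ 6235.7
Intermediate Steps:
((26/y(-2, 1) - 63/10) - 64)² = ((26/(-2 - 1*1) - 63/10) - 64)² = ((26/(-2 - 1) - 63*⅒) - 64)² = ((26/(-3) - 63/10) - 64)² = ((26*(-⅓) - 63/10) - 64)² = ((-26/3 - 63/10) - 64)² = (-449/30 - 64)² = (-2369/30)² = 5612161/900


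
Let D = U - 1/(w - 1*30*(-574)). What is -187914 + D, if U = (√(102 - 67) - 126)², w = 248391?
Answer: -45685888834/265611 - 252*√35 ≈ -1.7349e+5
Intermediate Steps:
U = (-126 + √35)² (U = (√35 - 126)² = (-126 + √35)² ≈ 14420.)
D = -1/265611 + (126 - √35)² (D = (126 - √35)² - 1/(248391 - 1*30*(-574)) = (126 - √35)² - 1/(248391 - 30*(-574)) = (126 - √35)² - 1/(248391 + 17220) = (126 - √35)² - 1/265611 = -1/265611 + (126 - √35)² ≈ 14420.)
-187914 + D = -187914 + (4226136620/265611 - 252*√35) = -45685888834/265611 - 252*√35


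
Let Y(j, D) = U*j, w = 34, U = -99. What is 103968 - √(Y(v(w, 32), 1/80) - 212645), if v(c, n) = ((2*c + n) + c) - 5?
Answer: 103968 - 2*I*√56354 ≈ 1.0397e+5 - 474.78*I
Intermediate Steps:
v(c, n) = -5 + n + 3*c (v(c, n) = ((n + 2*c) + c) - 5 = (n + 3*c) - 5 = -5 + n + 3*c)
Y(j, D) = -99*j
103968 - √(Y(v(w, 32), 1/80) - 212645) = 103968 - √(-99*(-5 + 32 + 3*34) - 212645) = 103968 - √(-99*(-5 + 32 + 102) - 212645) = 103968 - √(-99*129 - 212645) = 103968 - √(-12771 - 212645) = 103968 - √(-225416) = 103968 - 2*I*√56354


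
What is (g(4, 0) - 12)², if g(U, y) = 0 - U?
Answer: 256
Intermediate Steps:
g(U, y) = -U
(g(4, 0) - 12)² = (-1*4 - 12)² = (-4 - 12)² = (-16)² = 256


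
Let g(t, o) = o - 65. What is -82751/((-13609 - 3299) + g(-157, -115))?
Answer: 82751/17088 ≈ 4.8426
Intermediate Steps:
g(t, o) = -65 + o
-82751/((-13609 - 3299) + g(-157, -115)) = -82751/((-13609 - 3299) + (-65 - 115)) = -82751/(-16908 - 180) = -82751/(-17088) = -82751*(-1/17088) = 82751/17088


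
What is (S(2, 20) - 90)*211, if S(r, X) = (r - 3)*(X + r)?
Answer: -23632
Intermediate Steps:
S(r, X) = (-3 + r)*(X + r)
(S(2, 20) - 90)*211 = ((2² - 3*20 - 3*2 + 20*2) - 90)*211 = ((4 - 60 - 6 + 40) - 90)*211 = (-22 - 90)*211 = -112*211 = -23632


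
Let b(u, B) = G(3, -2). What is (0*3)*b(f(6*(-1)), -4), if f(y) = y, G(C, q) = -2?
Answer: 0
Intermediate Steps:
b(u, B) = -2
(0*3)*b(f(6*(-1)), -4) = (0*3)*(-2) = 0*(-2) = 0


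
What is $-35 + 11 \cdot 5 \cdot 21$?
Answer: $1120$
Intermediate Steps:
$-35 + 11 \cdot 5 \cdot 21 = -35 + 55 \cdot 21 = -35 + 1155 = 1120$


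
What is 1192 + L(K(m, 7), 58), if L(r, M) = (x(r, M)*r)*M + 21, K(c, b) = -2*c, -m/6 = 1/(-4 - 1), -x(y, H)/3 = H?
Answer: 127169/5 ≈ 25434.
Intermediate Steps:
x(y, H) = -3*H
m = 6/5 (m = -6/(-4 - 1) = -6/(-5) = -6*(-⅕) = 6/5 ≈ 1.2000)
L(r, M) = 21 - 3*r*M² (L(r, M) = ((-3*M)*r)*M + 21 = (-3*M*r)*M + 21 = -3*r*M² + 21 = 21 - 3*r*M²)
1192 + L(K(m, 7), 58) = 1192 + (21 - 3*(-2*6/5)*58²) = 1192 + (21 - 3*(-12/5)*3364) = 1192 + (21 + 121104/5) = 1192 + 121209/5 = 127169/5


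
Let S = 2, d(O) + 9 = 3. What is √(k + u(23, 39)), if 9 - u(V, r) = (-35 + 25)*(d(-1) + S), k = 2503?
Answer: 2*√618 ≈ 49.719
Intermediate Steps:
d(O) = -6 (d(O) = -9 + 3 = -6)
u(V, r) = -31 (u(V, r) = 9 - (-35 + 25)*(-6 + 2) = 9 - (-10)*(-4) = 9 - 1*40 = 9 - 40 = -31)
√(k + u(23, 39)) = √(2503 - 31) = √2472 = 2*√618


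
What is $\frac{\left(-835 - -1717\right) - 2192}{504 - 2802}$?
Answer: $\frac{655}{1149} \approx 0.57006$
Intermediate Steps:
$\frac{\left(-835 - -1717\right) - 2192}{504 - 2802} = \frac{\left(-835 + 1717\right) - 2192}{504 - 2802} = \frac{882 - 2192}{504 - 2802} = - \frac{1310}{-2298} = \left(-1310\right) \left(- \frac{1}{2298}\right) = \frac{655}{1149}$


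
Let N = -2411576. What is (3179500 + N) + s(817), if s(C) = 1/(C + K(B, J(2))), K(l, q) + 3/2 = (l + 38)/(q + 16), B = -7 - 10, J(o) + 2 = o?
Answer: 10035998772/13069 ≈ 7.6792e+5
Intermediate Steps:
J(o) = -2 + o
B = -17
K(l, q) = -3/2 + (38 + l)/(16 + q) (K(l, q) = -3/2 + (l + 38)/(q + 16) = -3/2 + (38 + l)/(16 + q))
s(C) = 1/(-3/16 + C) (s(C) = 1/(C + (14 - 17 - 3*(-2 + 2)/2)/(16 + (-2 + 2))) = 1/(C + (14 - 17 - 3/2*0)/(16 + 0)) = 1/(C + (14 - 17 + 0)/16) = 1/(C + (1/16)*(-3)) = 1/(C - 3/16) = 1/(-3/16 + C))
(3179500 + N) + s(817) = (3179500 - 2411576) + 16/(-3 + 16*817) = 767924 + 16/(-3 + 13072) = 767924 + 16/13069 = 10035998772/13069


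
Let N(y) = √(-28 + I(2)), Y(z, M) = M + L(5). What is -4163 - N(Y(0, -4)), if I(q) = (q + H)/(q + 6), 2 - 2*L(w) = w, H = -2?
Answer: -4163 - 2*I*√7 ≈ -4163.0 - 5.2915*I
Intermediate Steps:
L(w) = 1 - w/2
I(q) = (-2 + q)/(6 + q) (I(q) = (q - 2)/(q + 6) = (-2 + q)/(6 + q))
Y(z, M) = -3/2 + M (Y(z, M) = M + (1 - ½*5) = M + (1 - 5/2) = M - 3/2 = -3/2 + M)
N(y) = 2*I*√7 (N(y) = √(-28 + (-2 + 2)/(6 + 2)) = √(-28 + 0/8) = √(-28 + (⅛)*0) = √(-28 + 0) = √(-28) = 2*I*√7)
-4163 - N(Y(0, -4)) = -4163 - 2*I*√7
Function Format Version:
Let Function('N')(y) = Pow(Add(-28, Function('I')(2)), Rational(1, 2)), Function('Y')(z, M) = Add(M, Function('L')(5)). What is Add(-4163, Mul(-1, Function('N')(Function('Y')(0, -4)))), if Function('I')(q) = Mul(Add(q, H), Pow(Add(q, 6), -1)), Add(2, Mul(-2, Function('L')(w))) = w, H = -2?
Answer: Add(-4163, Mul(-2, I, Pow(7, Rational(1, 2)))) ≈ Add(-4163.0, Mul(-5.2915, I))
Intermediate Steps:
Function('L')(w) = Add(1, Mul(Rational(-1, 2), w))
Function('I')(q) = Mul(Pow(Add(6, q), -1), Add(-2, q)) (Function('I')(q) = Mul(Add(q, -2), Pow(Add(q, 6), -1)) = Mul(Add(-2, q), Pow(Add(6, q), -1)) = Mul(Pow(Add(6, q), -1), Add(-2, q)))
Function('Y')(z, M) = Add(Rational(-3, 2), M) (Function('Y')(z, M) = Add(M, Add(1, Mul(Rational(-1, 2), 5))) = Add(M, Add(1, Rational(-5, 2))) = Add(M, Rational(-3, 2)) = Add(Rational(-3, 2), M))
Function('N')(y) = Mul(2, I, Pow(7, Rational(1, 2))) (Function('N')(y) = Pow(Add(-28, Mul(Pow(Add(6, 2), -1), Add(-2, 2))), Rational(1, 2)) = Pow(Add(-28, Mul(Pow(8, -1), 0)), Rational(1, 2)) = Pow(Add(-28, Mul(Rational(1, 8), 0)), Rational(1, 2)) = Pow(Add(-28, 0), Rational(1, 2)) = Pow(-28, Rational(1, 2)) = Mul(2, I, Pow(7, Rational(1, 2))))
Add(-4163, Mul(-1, Function('N')(Function('Y')(0, -4)))) = Add(-4163, Mul(-1, Mul(2, I, Pow(7, Rational(1, 2))))) = Add(-4163, Mul(-2, I, Pow(7, Rational(1, 2))))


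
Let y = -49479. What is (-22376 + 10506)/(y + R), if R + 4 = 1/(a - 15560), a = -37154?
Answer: 625715180/2608446863 ≈ 0.23988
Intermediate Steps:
R = -210857/52714 (R = -4 + 1/(-37154 - 15560) = -4 + 1/(-52714) = -4 - 1/52714 = -210857/52714 ≈ -4.0000)
(-22376 + 10506)/(y + R) = (-22376 + 10506)/(-49479 - 210857/52714) = -11870/(-2608446863/52714) = -11870*(-52714/2608446863) = 625715180/2608446863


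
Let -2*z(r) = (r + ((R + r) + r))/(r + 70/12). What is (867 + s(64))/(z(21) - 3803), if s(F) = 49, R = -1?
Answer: -147476/612469 ≈ -0.24079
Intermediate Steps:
z(r) = -(-1 + 3*r)/(2*(35/6 + r)) (z(r) = -(r + ((-1 + r) + r))/(2*(r + 70/12)) = -(r + (-1 + 2*r))/(2*(r + 70*(1/12))) = -(-1 + 3*r)/(2*(r + 35/6)) = -(-1 + 3*r)/(2*(35/6 + r)))
(867 + s(64))/(z(21) - 3803) = (867 + 49)/(3*(1 - 3*21)/(35 + 6*21) - 3803) = 916/(3*(1 - 63)/(35 + 126) - 3803) = 916/(3*(-62)/161 - 3803) = 916/(3*(1/161)*(-62) - 3803) = 916/(-186/161 - 3803) = 916/(-612469/161) = 916*(-161/612469) = -147476/612469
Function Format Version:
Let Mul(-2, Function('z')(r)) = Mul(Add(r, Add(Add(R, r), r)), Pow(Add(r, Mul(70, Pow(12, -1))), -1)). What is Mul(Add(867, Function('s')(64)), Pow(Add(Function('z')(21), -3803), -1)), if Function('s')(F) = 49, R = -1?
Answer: Rational(-147476, 612469) ≈ -0.24079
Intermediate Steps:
Function('z')(r) = Mul(Rational(-1, 2), Pow(Add(Rational(35, 6), r), -1), Add(-1, Mul(3, r))) (Function('z')(r) = Mul(Rational(-1, 2), Mul(Add(r, Add(Add(-1, r), r)), Pow(Add(r, Mul(70, Pow(12, -1))), -1))) = Mul(Rational(-1, 2), Mul(Add(r, Add(-1, Mul(2, r))), Pow(Add(r, Mul(70, Rational(1, 12))), -1))) = Mul(Rational(-1, 2), Mul(Add(-1, Mul(3, r)), Pow(Add(r, Rational(35, 6)), -1))) = Mul(Rational(-1, 2), Mul(Add(-1, Mul(3, r)), Pow(Add(Rational(35, 6), r), -1))) = Mul(Rational(-1, 2), Mul(Pow(Add(Rational(35, 6), r), -1), Add(-1, Mul(3, r)))) = Mul(Rational(-1, 2), Pow(Add(Rational(35, 6), r), -1), Add(-1, Mul(3, r))))
Mul(Add(867, Function('s')(64)), Pow(Add(Function('z')(21), -3803), -1)) = Mul(Add(867, 49), Pow(Add(Mul(3, Pow(Add(35, Mul(6, 21)), -1), Add(1, Mul(-3, 21))), -3803), -1)) = Mul(916, Pow(Add(Mul(3, Pow(Add(35, 126), -1), Add(1, -63)), -3803), -1)) = Mul(916, Pow(Add(Mul(3, Pow(161, -1), -62), -3803), -1)) = Mul(916, Pow(Add(Mul(3, Rational(1, 161), -62), -3803), -1)) = Mul(916, Pow(Add(Rational(-186, 161), -3803), -1)) = Mul(916, Pow(Rational(-612469, 161), -1)) = Mul(916, Rational(-161, 612469)) = Rational(-147476, 612469)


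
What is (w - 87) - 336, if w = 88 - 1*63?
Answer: -398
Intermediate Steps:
w = 25 (w = 88 - 63 = 25)
(w - 87) - 336 = (25 - 87) - 336 = -62 - 336 = -398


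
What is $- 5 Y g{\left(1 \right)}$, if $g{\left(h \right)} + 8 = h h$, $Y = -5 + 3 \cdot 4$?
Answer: $245$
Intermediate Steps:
$Y = 7$ ($Y = -5 + 12 = 7$)
$g{\left(h \right)} = -8 + h^{2}$ ($g{\left(h \right)} = -8 + h h = -8 + h^{2}$)
$- 5 Y g{\left(1 \right)} = \left(-5\right) 7 \left(-8 + 1^{2}\right) = - 35 \left(-8 + 1\right) = \left(-35\right) \left(-7\right) = 245$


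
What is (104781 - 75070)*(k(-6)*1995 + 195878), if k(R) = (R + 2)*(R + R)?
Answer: 8664856618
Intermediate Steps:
k(R) = 2*R*(2 + R) (k(R) = (2 + R)*(2*R) = 2*R*(2 + R))
(104781 - 75070)*(k(-6)*1995 + 195878) = (104781 - 75070)*((2*(-6)*(2 - 6))*1995 + 195878) = 29711*((2*(-6)*(-4))*1995 + 195878) = 29711*(48*1995 + 195878) = 29711*(95760 + 195878) = 29711*291638 = 8664856618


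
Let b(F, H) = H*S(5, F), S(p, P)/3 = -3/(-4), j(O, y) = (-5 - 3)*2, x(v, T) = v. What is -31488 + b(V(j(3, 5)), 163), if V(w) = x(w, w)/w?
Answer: -124485/4 ≈ -31121.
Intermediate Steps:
j(O, y) = -16 (j(O, y) = -8*2 = -16)
S(p, P) = 9/4 (S(p, P) = 3*(-3/(-4)) = 3*(-3*(-¼)) = 3*(¾) = 9/4)
V(w) = 1 (V(w) = w/w = 1)
b(F, H) = 9*H/4 (b(F, H) = H*(9/4) = 9*H/4)
-31488 + b(V(j(3, 5)), 163) = -31488 + (9/4)*163 = -31488 + 1467/4 = -124485/4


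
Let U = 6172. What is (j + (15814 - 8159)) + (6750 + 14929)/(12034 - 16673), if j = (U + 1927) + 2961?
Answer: 86797206/4639 ≈ 18710.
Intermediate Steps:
j = 11060 (j = (6172 + 1927) + 2961 = 8099 + 2961 = 11060)
(j + (15814 - 8159)) + (6750 + 14929)/(12034 - 16673) = (11060 + (15814 - 8159)) + (6750 + 14929)/(12034 - 16673) = (11060 + 7655) + 21679/(-4639) = 18715 + 21679*(-1/4639) = 18715 - 21679/4639 = 86797206/4639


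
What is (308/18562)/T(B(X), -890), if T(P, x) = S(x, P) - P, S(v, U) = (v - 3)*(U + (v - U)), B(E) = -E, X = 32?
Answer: 77/3688278681 ≈ 2.0877e-8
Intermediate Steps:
S(v, U) = v*(-3 + v) (S(v, U) = (-3 + v)*v = v*(-3 + v))
T(P, x) = -P + x*(-3 + x) (T(P, x) = x*(-3 + x) - P = -P + x*(-3 + x))
(308/18562)/T(B(X), -890) = (308/18562)/(-(-1)*32 - 890*(-3 - 890)) = ((1/18562)*308)/(-1*(-32) - 890*(-893)) = 154/(9281*(32 + 794770)) = (154/9281)/794802 = (154/9281)*(1/794802) = 77/3688278681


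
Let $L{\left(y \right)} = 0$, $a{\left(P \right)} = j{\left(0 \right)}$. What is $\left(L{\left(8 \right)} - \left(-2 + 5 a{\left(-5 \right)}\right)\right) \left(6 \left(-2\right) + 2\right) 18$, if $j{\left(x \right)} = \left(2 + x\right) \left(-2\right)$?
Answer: $-3960$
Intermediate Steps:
$j{\left(x \right)} = -4 - 2 x$
$a{\left(P \right)} = -4$ ($a{\left(P \right)} = -4 - 0 = -4 + 0 = -4$)
$\left(L{\left(8 \right)} - \left(-2 + 5 a{\left(-5 \right)}\right)\right) \left(6 \left(-2\right) + 2\right) 18 = \left(0 + \left(2 - -20\right)\right) \left(6 \left(-2\right) + 2\right) 18 = \left(0 + \left(2 + 20\right)\right) \left(-12 + 2\right) 18 = \left(0 + 22\right) \left(-10\right) 18 = 22 \left(-10\right) 18 = \left(-220\right) 18 = -3960$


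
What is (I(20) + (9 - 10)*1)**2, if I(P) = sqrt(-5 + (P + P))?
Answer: (-1 + sqrt(35))**2 ≈ 24.168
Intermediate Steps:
I(P) = sqrt(-5 + 2*P)
(I(20) + (9 - 10)*1)**2 = (sqrt(-5 + 2*20) + (9 - 10)*1)**2 = (sqrt(-5 + 40) - 1*1)**2 = (sqrt(35) - 1)**2 = (-1 + sqrt(35))**2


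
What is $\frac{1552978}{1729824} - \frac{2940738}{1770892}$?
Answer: $- \frac{292100356717}{382916435376} \approx -0.76283$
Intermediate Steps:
$\frac{1552978}{1729824} - \frac{2940738}{1770892} = 1552978 \cdot \frac{1}{1729824} - \frac{1470369}{885446} = \frac{776489}{864912} - \frac{1470369}{885446} = - \frac{292100356717}{382916435376}$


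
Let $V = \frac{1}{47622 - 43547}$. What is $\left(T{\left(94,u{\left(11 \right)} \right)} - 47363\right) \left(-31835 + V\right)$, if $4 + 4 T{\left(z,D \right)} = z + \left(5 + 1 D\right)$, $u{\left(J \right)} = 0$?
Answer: $\frac{6141208424442}{4075} \approx 1.507 \cdot 10^{9}$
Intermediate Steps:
$T{\left(z,D \right)} = \frac{1}{4} + \frac{D}{4} + \frac{z}{4}$ ($T{\left(z,D \right)} = -1 + \frac{z + \left(5 + 1 D\right)}{4} = -1 + \frac{z + \left(5 + D\right)}{4} = -1 + \frac{5 + D + z}{4} = -1 + \left(\frac{5}{4} + \frac{D}{4} + \frac{z}{4}\right) = \frac{1}{4} + \frac{D}{4} + \frac{z}{4}$)
$V = \frac{1}{4075} \approx 0.0002454$
$\left(T{\left(94,u{\left(11 \right)} \right)} - 47363\right) \left(-31835 + V\right) = \left(\left(\frac{1}{4} + \frac{1}{4} \cdot 0 + \frac{1}{4} \cdot 94\right) - 47363\right) \left(-31835 + \frac{1}{4075}\right) = \left(\left(\frac{1}{4} + 0 + \frac{47}{2}\right) - 47363\right) \left(- \frac{129727624}{4075}\right) = \left(\frac{95}{4} - 47363\right) \left(- \frac{129727624}{4075}\right) = \left(- \frac{189357}{4}\right) \left(- \frac{129727624}{4075}\right) = \frac{6141208424442}{4075}$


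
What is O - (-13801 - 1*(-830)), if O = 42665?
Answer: 55636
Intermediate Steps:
O - (-13801 - 1*(-830)) = 42665 - (-13801 - 1*(-830)) = 42665 - (-13801 + 830) = 42665 - 1*(-12971) = 42665 + 12971 = 55636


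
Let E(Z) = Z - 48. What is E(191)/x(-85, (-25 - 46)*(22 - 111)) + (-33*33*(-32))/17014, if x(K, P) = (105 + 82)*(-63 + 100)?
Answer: 11070287/5350903 ≈ 2.0689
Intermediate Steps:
E(Z) = -48 + Z
x(K, P) = 6919 (x(K, P) = 187*37 = 6919)
E(191)/x(-85, (-25 - 46)*(22 - 111)) + (-33*33*(-32))/17014 = (-48 + 191)/6919 + (-33*33*(-32))/17014 = 143*(1/6919) - 1089*(-32)*(1/17014) = 13/629 + 34848*(1/17014) = 13/629 + 17424/8507 = 11070287/5350903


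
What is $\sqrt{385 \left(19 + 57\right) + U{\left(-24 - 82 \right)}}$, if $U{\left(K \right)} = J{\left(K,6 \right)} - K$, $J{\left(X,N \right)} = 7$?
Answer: $\sqrt{29373} \approx 171.39$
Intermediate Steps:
$U{\left(K \right)} = 7 - K$
$\sqrt{385 \left(19 + 57\right) + U{\left(-24 - 82 \right)}} = \sqrt{385 \left(19 + 57\right) + \left(7 - \left(-24 - 82\right)\right)} = \sqrt{385 \cdot 76 + \left(7 - -106\right)} = \sqrt{29260 + \left(7 + 106\right)} = \sqrt{29260 + 113} = \sqrt{29373}$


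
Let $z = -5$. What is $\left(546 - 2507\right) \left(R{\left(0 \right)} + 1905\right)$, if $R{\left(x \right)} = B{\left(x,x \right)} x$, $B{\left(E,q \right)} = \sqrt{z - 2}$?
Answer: $-3735705$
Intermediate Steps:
$B{\left(E,q \right)} = i \sqrt{7}$ ($B{\left(E,q \right)} = \sqrt{-5 - 2} = \sqrt{-7} = i \sqrt{7}$)
$R{\left(x \right)} = i x \sqrt{7}$ ($R{\left(x \right)} = i \sqrt{7} x = i x \sqrt{7}$)
$\left(546 - 2507\right) \left(R{\left(0 \right)} + 1905\right) = \left(546 - 2507\right) \left(i 0 \sqrt{7} + 1905\right) = - 1961 \left(0 + 1905\right) = \left(-1961\right) 1905 = -3735705$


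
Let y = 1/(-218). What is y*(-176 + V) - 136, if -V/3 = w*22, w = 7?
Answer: -14505/109 ≈ -133.07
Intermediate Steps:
V = -462 (V = -21*22 = -3*154 = -462)
y = -1/218 ≈ -0.0045872
y*(-176 + V) - 136 = -(-176 - 462)/218 - 136 = -1/218*(-638) - 136 = 319/109 - 136 = -14505/109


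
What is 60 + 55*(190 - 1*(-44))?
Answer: 12930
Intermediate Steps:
60 + 55*(190 - 1*(-44)) = 60 + 55*(190 + 44) = 60 + 55*234 = 60 + 12870 = 12930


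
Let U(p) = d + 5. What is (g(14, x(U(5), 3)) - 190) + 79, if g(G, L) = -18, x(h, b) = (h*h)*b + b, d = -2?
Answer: -129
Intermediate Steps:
U(p) = 3 (U(p) = -2 + 5 = 3)
x(h, b) = b + b*h² (x(h, b) = h²*b + b = b*h² + b = b + b*h²)
(g(14, x(U(5), 3)) - 190) + 79 = (-18 - 190) + 79 = -208 + 79 = -129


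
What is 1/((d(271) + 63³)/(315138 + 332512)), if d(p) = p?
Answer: 323825/125159 ≈ 2.5873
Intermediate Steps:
1/((d(271) + 63³)/(315138 + 332512)) = 1/((271 + 63³)/(315138 + 332512)) = 1/((271 + 250047)/647650) = 1/(250318*(1/647650)) = 1/(125159/323825) = 323825/125159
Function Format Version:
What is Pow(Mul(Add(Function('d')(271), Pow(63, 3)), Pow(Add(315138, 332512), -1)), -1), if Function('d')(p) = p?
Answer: Rational(323825, 125159) ≈ 2.5873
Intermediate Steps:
Pow(Mul(Add(Function('d')(271), Pow(63, 3)), Pow(Add(315138, 332512), -1)), -1) = Pow(Mul(Add(271, Pow(63, 3)), Pow(Add(315138, 332512), -1)), -1) = Pow(Mul(Add(271, 250047), Pow(647650, -1)), -1) = Pow(Mul(250318, Rational(1, 647650)), -1) = Pow(Rational(125159, 323825), -1) = Rational(323825, 125159)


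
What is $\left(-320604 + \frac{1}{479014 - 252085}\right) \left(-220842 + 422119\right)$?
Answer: $- \frac{14643776321711855}{226929} \approx -6.453 \cdot 10^{10}$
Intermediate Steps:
$\left(-320604 + \frac{1}{479014 - 252085}\right) \left(-220842 + 422119\right) = \left(-320604 + \frac{1}{226929}\right) 201277 = \left(- \frac{72754345115}{226929}\right) 201277 = - \frac{14643776321711855}{226929}$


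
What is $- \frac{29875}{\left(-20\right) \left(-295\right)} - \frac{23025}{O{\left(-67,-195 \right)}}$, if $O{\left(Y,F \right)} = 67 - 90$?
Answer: $\frac{5406415}{5428} \approx 996.02$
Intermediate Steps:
$O{\left(Y,F \right)} = -23$
$- \frac{29875}{\left(-20\right) \left(-295\right)} - \frac{23025}{O{\left(-67,-195 \right)}} = - \frac{29875}{\left(-20\right) \left(-295\right)} - \frac{23025}{-23} = - \frac{29875}{5900} - - \frac{23025}{23} = \left(-29875\right) \frac{1}{5900} + \frac{23025}{23} = - \frac{1195}{236} + \frac{23025}{23} = \frac{5406415}{5428}$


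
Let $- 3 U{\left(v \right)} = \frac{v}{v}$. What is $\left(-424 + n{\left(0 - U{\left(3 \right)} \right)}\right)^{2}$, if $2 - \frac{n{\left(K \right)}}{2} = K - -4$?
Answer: $\frac{1653796}{9} \approx 1.8376 \cdot 10^{5}$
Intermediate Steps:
$U{\left(v \right)} = - \frac{1}{3}$ ($U{\left(v \right)} = - \frac{v \frac{1}{v}}{3} = \left(- \frac{1}{3}\right) 1 = - \frac{1}{3}$)
$n{\left(K \right)} = -4 - 2 K$ ($n{\left(K \right)} = 4 - 2 \left(K - -4\right) = 4 - 2 \left(K + 4\right) = 4 - 2 \left(4 + K\right) = 4 - \left(8 + 2 K\right) = -4 - 2 K$)
$\left(-424 + n{\left(0 - U{\left(3 \right)} \right)}\right)^{2} = \left(-424 - \left(4 + 2 \left(0 - - \frac{1}{3}\right)\right)\right)^{2} = \left(-424 - \left(4 + 2 \left(0 + \frac{1}{3}\right)\right)\right)^{2} = \left(-424 - \frac{14}{3}\right)^{2} = \left(- \frac{1286}{3}\right)^{2} = \frac{1653796}{9}$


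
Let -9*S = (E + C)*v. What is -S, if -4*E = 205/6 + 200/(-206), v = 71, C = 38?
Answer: 5212891/22248 ≈ 234.31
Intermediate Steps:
E = -20515/2472 (E = -(205/6 + 200/(-206))/4 = -(205*(⅙) + 200*(-1/206))/4 = -(205/6 - 100/103)/4 = -¼*20515/618 = -20515/2472 ≈ -8.2990)
S = -5212891/22248 (S = -(-20515/2472 + 38)*71/9 = -73421*71/22248 = -⅑*5212891/2472 = -5212891/22248 ≈ -234.31)
-S = -1*(-5212891/22248) = 5212891/22248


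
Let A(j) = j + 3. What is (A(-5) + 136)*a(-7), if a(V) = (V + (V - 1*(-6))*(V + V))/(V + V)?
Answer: -67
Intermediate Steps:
A(j) = 3 + j
a(V) = (V + 2*V*(6 + V))/(2*V) (a(V) = (V + (V + 6)*(2*V))/((2*V)) = (V + (6 + V)*(2*V))*(1/(2*V)) = (V + 2*V*(6 + V))*(1/(2*V)) = (V + 2*V*(6 + V))/(2*V))
(A(-5) + 136)*a(-7) = ((3 - 5) + 136)*(13/2 - 7) = (-2 + 136)*(-1/2) = 134*(-1/2) = -67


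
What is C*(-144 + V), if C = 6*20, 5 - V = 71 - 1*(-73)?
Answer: -33960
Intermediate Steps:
V = -139 (V = 5 - (71 - 1*(-73)) = 5 - (71 + 73) = 5 - 1*144 = 5 - 144 = -139)
C = 120
C*(-144 + V) = 120*(-144 - 139) = 120*(-283) = -33960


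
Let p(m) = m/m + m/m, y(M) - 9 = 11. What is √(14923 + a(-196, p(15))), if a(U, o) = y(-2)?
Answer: √14943 ≈ 122.24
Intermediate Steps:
y(M) = 20 (y(M) = 9 + 11 = 20)
p(m) = 2 (p(m) = 1 + 1 = 2)
a(U, o) = 20
√(14923 + a(-196, p(15))) = √(14923 + 20) = √14943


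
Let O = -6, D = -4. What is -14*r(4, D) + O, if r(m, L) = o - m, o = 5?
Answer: -20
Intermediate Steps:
r(m, L) = 5 - m
-14*r(4, D) + O = -14*(5 - 1*4) - 6 = -14*(5 - 4) - 6 = -14*1 - 6 = -14 - 6 = -20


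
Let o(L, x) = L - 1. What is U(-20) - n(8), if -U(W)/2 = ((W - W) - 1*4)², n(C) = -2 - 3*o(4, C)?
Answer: -21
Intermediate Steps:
o(L, x) = -1 + L
n(C) = -11 (n(C) = -2 - 3*(-1 + 4) = -2 - 3*3 = -2 - 9 = -11)
U(W) = -32 (U(W) = -2*((W - W) - 1*4)² = -2*(0 - 4)² = -2*(-4)² = -2*16 = -32)
U(-20) - n(8) = -32 - 1*(-11) = -32 + 11 = -21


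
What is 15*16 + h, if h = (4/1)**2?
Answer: 256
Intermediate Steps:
h = 16 (h = (4*1)**2 = 4**2 = 16)
15*16 + h = 15*16 + 16 = 240 + 16 = 256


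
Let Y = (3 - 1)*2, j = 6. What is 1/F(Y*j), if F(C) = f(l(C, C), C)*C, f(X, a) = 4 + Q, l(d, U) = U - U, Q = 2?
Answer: 1/144 ≈ 0.0069444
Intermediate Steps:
Y = 4 (Y = 2*2 = 4)
l(d, U) = 0
f(X, a) = 6 (f(X, a) = 4 + 2 = 6)
F(C) = 6*C
1/F(Y*j) = 1/(6*(4*6)) = 1/(6*24) = 1/144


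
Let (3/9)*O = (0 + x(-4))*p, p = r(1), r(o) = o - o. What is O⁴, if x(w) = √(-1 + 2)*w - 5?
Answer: 0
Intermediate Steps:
r(o) = 0
p = 0
x(w) = -5 + w (x(w) = √1*w - 5 = 1*w - 5 = w - 5 = -5 + w)
O = 0 (O = 3*((0 + (-5 - 4))*0) = 3*((0 - 9)*0) = 3*(-9*0) = 3*0 = 0)
O⁴ = 0⁴ = 0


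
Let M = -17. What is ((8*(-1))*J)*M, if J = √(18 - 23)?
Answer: 136*I*√5 ≈ 304.11*I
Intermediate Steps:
J = I*√5 (J = √(-5) = I*√5 ≈ 2.2361*I)
((8*(-1))*J)*M = ((8*(-1))*(I*√5))*(-17) = -8*I*√5*(-17) = 136*I*√5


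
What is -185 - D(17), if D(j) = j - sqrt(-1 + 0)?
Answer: -202 + I ≈ -202.0 + 1.0*I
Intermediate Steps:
D(j) = j - I (D(j) = j - sqrt(-1) = j - I)
-185 - D(17) = -185 - (17 - I) = -185 + (-17 + I) = -202 + I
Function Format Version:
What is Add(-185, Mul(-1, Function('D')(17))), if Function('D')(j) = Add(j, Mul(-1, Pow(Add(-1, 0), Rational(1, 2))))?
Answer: Add(-202, I) ≈ Add(-202.00, Mul(1.0000, I))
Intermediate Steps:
Function('D')(j) = Add(j, Mul(-1, I)) (Function('D')(j) = Add(j, Mul(-1, Pow(-1, Rational(1, 2)))) = Add(j, Mul(-1, I)))
Add(-185, Mul(-1, Function('D')(17))) = Add(-185, Mul(-1, Add(17, Mul(-1, I)))) = Add(-185, Add(-17, I)) = Add(-202, I)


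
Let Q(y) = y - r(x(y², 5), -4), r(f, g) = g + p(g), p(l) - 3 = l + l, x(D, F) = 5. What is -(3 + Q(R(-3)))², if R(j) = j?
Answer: -81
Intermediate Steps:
p(l) = 3 + 2*l (p(l) = 3 + (l + l) = 3 + 2*l)
r(f, g) = 3 + 3*g (r(f, g) = g + (3 + 2*g) = 3 + 3*g)
Q(y) = 9 + y (Q(y) = y - (3 + 3*(-4)) = y - (3 - 12) = y - 1*(-9) = y + 9 = 9 + y)
-(3 + Q(R(-3)))² = -(3 + (9 - 3))² = -(3 + 6)² = -1*9² = -1*81 = -81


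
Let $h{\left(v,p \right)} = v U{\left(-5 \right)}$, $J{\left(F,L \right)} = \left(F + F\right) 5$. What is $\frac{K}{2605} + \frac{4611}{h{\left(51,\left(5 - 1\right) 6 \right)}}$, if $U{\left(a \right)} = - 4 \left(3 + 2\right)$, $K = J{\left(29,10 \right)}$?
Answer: $- \frac{781057}{177140} \approx -4.4093$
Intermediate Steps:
$J{\left(F,L \right)} = 10 F$ ($J{\left(F,L \right)} = 2 F 5 = 10 F$)
$K = 290$ ($K = 10 \cdot 29 = 290$)
$U{\left(a \right)} = -20$ ($U{\left(a \right)} = \left(-4\right) 5 = -20$)
$h{\left(v,p \right)} = - 20 v$ ($h{\left(v,p \right)} = v \left(-20\right) = - 20 v$)
$\frac{K}{2605} + \frac{4611}{h{\left(51,\left(5 - 1\right) 6 \right)}} = \frac{290}{2605} + \frac{4611}{\left(-20\right) 51} = 290 \cdot \frac{1}{2605} + \frac{4611}{-1020} = \frac{58}{521} + 4611 \left(- \frac{1}{1020}\right) = \frac{58}{521} - \frac{1537}{340} = - \frac{781057}{177140}$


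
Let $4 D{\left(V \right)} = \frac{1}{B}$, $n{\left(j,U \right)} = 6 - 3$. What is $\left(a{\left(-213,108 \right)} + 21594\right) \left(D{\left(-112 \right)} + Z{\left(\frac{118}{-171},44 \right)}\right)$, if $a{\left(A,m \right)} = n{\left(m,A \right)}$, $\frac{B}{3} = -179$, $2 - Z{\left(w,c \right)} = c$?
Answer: $- \frac{649472183}{716} \approx -9.0708 \cdot 10^{5}$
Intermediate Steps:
$Z{\left(w,c \right)} = 2 - c$
$n{\left(j,U \right)} = 3$
$B = -537$ ($B = 3 \left(-179\right) = -537$)
$a{\left(A,m \right)} = 3$
$D{\left(V \right)} = - \frac{1}{2148}$ ($D{\left(V \right)} = \frac{1}{4 \left(-537\right)} = \frac{1}{4} \left(- \frac{1}{537}\right) = - \frac{1}{2148}$)
$\left(a{\left(-213,108 \right)} + 21594\right) \left(D{\left(-112 \right)} + Z{\left(\frac{118}{-171},44 \right)}\right) = \left(3 + 21594\right) \left(- \frac{1}{2148} + \left(2 - 44\right)\right) = 21597 \left(- \frac{1}{2148} + \left(2 - 44\right)\right) = 21597 \left(- \frac{1}{2148} - 42\right) = 21597 \left(- \frac{90217}{2148}\right) = - \frac{649472183}{716}$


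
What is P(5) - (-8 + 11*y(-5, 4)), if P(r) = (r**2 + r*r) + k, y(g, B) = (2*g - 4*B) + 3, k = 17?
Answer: 328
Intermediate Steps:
y(g, B) = 3 - 4*B + 2*g (y(g, B) = (-4*B + 2*g) + 3 = 3 - 4*B + 2*g)
P(r) = 17 + 2*r**2 (P(r) = (r**2 + r*r) + 17 = (r**2 + r**2) + 17 = 2*r**2 + 17 = 17 + 2*r**2)
P(5) - (-8 + 11*y(-5, 4)) = (17 + 2*5**2) - (-8 + 11*(3 - 4*4 + 2*(-5))) = (17 + 2*25) - (-8 + 11*(3 - 16 - 10)) = (17 + 50) - (-8 + 11*(-23)) = 67 - (-8 - 253) = 67 - 1*(-261) = 67 + 261 = 328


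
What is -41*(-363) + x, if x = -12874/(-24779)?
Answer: 368798731/24779 ≈ 14884.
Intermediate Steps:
x = 12874/24779 (x = -12874*(-1/24779) = 12874/24779 ≈ 0.51955)
-41*(-363) + x = -41*(-363) + 12874/24779 = 14883 + 12874/24779 = 368798731/24779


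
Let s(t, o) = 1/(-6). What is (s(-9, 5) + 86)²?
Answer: 265225/36 ≈ 7367.4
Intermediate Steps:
s(t, o) = -⅙
(s(-9, 5) + 86)² = (-⅙ + 86)² = (515/6)² = 265225/36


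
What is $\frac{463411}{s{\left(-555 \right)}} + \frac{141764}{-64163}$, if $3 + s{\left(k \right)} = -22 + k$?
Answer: $- \frac{29816063113}{37214540} \approx -801.19$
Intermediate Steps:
$s{\left(k \right)} = -25 + k$ ($s{\left(k \right)} = -3 + \left(-22 + k\right) = -25 + k$)
$\frac{463411}{s{\left(-555 \right)}} + \frac{141764}{-64163} = \frac{463411}{-25 - 555} + \frac{141764}{-64163} = \frac{463411}{-580} + 141764 \left(- \frac{1}{64163}\right) = 463411 \left(- \frac{1}{580}\right) - \frac{141764}{64163} = - \frac{463411}{580} - \frac{141764}{64163} = - \frac{29816063113}{37214540}$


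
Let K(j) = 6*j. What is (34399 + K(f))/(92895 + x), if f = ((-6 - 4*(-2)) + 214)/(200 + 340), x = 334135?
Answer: 172007/2135150 ≈ 0.080560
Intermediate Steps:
f = ⅖ (f = ((-6 + 8) + 214)/540 = (2 + 214)*(1/540) = 216*(1/540) = ⅖ ≈ 0.40000)
(34399 + K(f))/(92895 + x) = (34399 + 6*(⅖))/(92895 + 334135) = (34399 + 12/5)/427030 = (172007/5)*(1/427030) = 172007/2135150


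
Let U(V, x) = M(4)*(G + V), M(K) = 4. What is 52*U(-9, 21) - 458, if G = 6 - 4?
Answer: -1914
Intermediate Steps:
G = 2
U(V, x) = 8 + 4*V (U(V, x) = 4*(2 + V) = 8 + 4*V)
52*U(-9, 21) - 458 = 52*(8 + 4*(-9)) - 458 = 52*(8 - 36) - 458 = 52*(-28) - 458 = -1456 - 458 = -1914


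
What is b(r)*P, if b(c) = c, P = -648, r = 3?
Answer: -1944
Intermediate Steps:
b(r)*P = 3*(-648) = -1944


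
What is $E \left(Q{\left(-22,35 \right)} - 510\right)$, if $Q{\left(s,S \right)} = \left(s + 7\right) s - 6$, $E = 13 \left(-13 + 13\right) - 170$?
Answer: $31620$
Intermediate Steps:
$E = -170$ ($E = 13 \cdot 0 - 170 = 0 - 170 = -170$)
$Q{\left(s,S \right)} = -6 + s \left(7 + s\right)$ ($Q{\left(s,S \right)} = \left(7 + s\right) s - 6 = s \left(7 + s\right) - 6 = -6 + s \left(7 + s\right)$)
$E \left(Q{\left(-22,35 \right)} - 510\right) = - 170 \left(\left(-6 + \left(-22\right)^{2} + 7 \left(-22\right)\right) - 510\right) = - 170 \left(\left(-6 + 484 - 154\right) - 510\right) = - 170 \left(324 - 510\right) = \left(-170\right) \left(-186\right) = 31620$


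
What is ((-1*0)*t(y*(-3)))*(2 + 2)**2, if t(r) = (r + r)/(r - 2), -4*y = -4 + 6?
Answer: 0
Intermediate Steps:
y = -1/2 (y = -(-4 + 6)/4 = -1/4*2 = -1/2 ≈ -0.50000)
t(r) = 2*r/(-2 + r) (t(r) = (2*r)/(-2 + r) = 2*r/(-2 + r))
((-1*0)*t(y*(-3)))*(2 + 2)**2 = ((-1*0)*(2*(-1/2*(-3))/(-2 - 1/2*(-3))))*(2 + 2)**2 = (0*(2*(3/2)/(-2 + 3/2)))*4**2 = (0*(2*(3/2)/(-1/2)))*16 = (0*(2*(3/2)*(-2)))*16 = (0*(-6))*16 = 0*16 = 0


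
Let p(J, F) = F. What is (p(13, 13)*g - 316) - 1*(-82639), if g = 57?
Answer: 83064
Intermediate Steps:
(p(13, 13)*g - 316) - 1*(-82639) = (13*57 - 316) - 1*(-82639) = (741 - 316) + 82639 = 425 + 82639 = 83064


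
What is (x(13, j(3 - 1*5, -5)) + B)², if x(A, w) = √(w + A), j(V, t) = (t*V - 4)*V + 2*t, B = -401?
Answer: 160792 - 2406*I ≈ 1.6079e+5 - 2406.0*I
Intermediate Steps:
j(V, t) = 2*t + V*(-4 + V*t) (j(V, t) = (V*t - 4)*V + 2*t = (-4 + V*t)*V + 2*t = V*(-4 + V*t) + 2*t = 2*t + V*(-4 + V*t))
x(A, w) = √(A + w)
(x(13, j(3 - 1*5, -5)) + B)² = (√(13 + (-4*(3 - 1*5) + 2*(-5) - 5*(3 - 1*5)²)) - 401)² = (√(13 + (-4*(3 - 5) - 10 - 5*(3 - 5)²)) - 401)² = (√(13 + (-4*(-2) - 10 - 5*(-2)²)) - 401)² = (√(13 + (8 - 10 - 5*4)) - 401)² = (√(13 + (8 - 10 - 20)) - 401)² = (√(13 - 22) - 401)² = (√(-9) - 401)² = (3*I - 401)² = (-401 + 3*I)²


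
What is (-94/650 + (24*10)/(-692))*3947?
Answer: -109059557/56225 ≈ -1939.7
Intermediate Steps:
(-94/650 + (24*10)/(-692))*3947 = (-94*1/650 + 240*(-1/692))*3947 = (-47/325 - 60/173)*3947 = -27631/56225*3947 = -109059557/56225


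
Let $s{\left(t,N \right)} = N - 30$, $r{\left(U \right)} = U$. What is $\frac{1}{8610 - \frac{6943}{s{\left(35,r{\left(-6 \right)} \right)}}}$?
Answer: $\frac{36}{316903} \approx 0.0001136$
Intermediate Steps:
$s{\left(t,N \right)} = -30 + N$ ($s{\left(t,N \right)} = N - 30 = -30 + N$)
$\frac{1}{8610 - \frac{6943}{s{\left(35,r{\left(-6 \right)} \right)}}} = \frac{1}{8610 - \frac{6943}{-30 - 6}} = \frac{1}{8610 - \frac{6943}{-36}} = \frac{1}{8610 - - \frac{6943}{36}} = \frac{1}{8610 + \frac{6943}{36}} = \frac{1}{\frac{316903}{36}} = \frac{36}{316903}$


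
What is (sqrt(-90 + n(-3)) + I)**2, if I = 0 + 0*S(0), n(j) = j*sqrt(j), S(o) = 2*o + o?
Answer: -90 - 3*I*sqrt(3) ≈ -90.0 - 5.1962*I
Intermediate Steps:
S(o) = 3*o
n(j) = j**(3/2)
I = 0 (I = 0 + 0*(3*0) = 0 + 0*0 = 0 + 0 = 0)
(sqrt(-90 + n(-3)) + I)**2 = (sqrt(-90 + (-3)**(3/2)) + 0)**2 = (sqrt(-90 - 3*I*sqrt(3)) + 0)**2 = (sqrt(-90 - 3*I*sqrt(3)))**2 = -90 - 3*I*sqrt(3)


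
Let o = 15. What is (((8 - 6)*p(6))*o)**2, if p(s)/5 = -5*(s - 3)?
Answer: 5062500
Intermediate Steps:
p(s) = 75 - 25*s (p(s) = 5*(-5*(s - 3)) = 5*(-5*(-3 + s)) = 5*(15 - 5*s) = 75 - 25*s)
(((8 - 6)*p(6))*o)**2 = (((8 - 6)*(75 - 25*6))*15)**2 = ((2*(75 - 150))*15)**2 = ((2*(-75))*15)**2 = (-150*15)**2 = (-2250)**2 = 5062500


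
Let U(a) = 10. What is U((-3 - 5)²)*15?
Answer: 150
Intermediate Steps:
U((-3 - 5)²)*15 = 10*15 = 150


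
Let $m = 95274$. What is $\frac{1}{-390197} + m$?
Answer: $\frac{37175628977}{390197} \approx 95274.0$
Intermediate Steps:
$\frac{1}{-390197} + m = \frac{1}{-390197} + 95274 = - \frac{1}{390197} + 95274 = \frac{37175628977}{390197}$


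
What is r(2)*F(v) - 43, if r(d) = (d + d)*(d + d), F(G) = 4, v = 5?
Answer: 21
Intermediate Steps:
r(d) = 4*d² (r(d) = (2*d)*(2*d) = 4*d²)
r(2)*F(v) - 43 = (4*2²)*4 - 43 = (4*4)*4 - 43 = 16*4 - 43 = 64 - 43 = 21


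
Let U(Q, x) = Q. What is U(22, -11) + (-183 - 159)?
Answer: -320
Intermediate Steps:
U(22, -11) + (-183 - 159) = 22 + (-183 - 159) = 22 - 342 = -320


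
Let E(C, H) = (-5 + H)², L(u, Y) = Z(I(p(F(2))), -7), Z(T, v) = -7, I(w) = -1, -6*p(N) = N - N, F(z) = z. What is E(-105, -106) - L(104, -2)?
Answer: 12328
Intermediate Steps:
p(N) = 0 (p(N) = -(N - N)/6 = -⅙*0 = 0)
L(u, Y) = -7
E(-105, -106) - L(104, -2) = (-5 - 106)² - 1*(-7) = (-111)² + 7 = 12321 + 7 = 12328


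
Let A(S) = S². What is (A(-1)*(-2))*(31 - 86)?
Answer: 110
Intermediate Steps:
(A(-1)*(-2))*(31 - 86) = ((-1)²*(-2))*(31 - 86) = (1*(-2))*(-55) = -2*(-55) = 110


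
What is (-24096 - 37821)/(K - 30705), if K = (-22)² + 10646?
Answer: 20639/6525 ≈ 3.1631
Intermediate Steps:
K = 11130 (K = 484 + 10646 = 11130)
(-24096 - 37821)/(K - 30705) = (-24096 - 37821)/(11130 - 30705) = -61917/(-19575) = -61917*(-1/19575) = 20639/6525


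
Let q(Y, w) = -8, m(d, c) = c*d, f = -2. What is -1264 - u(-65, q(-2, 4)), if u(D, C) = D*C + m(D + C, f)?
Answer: -1930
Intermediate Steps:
u(D, C) = -2*C - 2*D + C*D (u(D, C) = D*C - 2*(D + C) = C*D - 2*(C + D) = C*D + (-2*C - 2*D) = -2*C - 2*D + C*D)
-1264 - u(-65, q(-2, 4)) = -1264 - (-2*(-8) - 2*(-65) - 8*(-65)) = -1264 - (16 + 130 + 520) = -1264 - 1*666 = -1264 - 666 = -1930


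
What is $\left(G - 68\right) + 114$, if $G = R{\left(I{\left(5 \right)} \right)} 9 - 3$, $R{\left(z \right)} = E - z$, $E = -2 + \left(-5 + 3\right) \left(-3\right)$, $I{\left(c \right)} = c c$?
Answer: $-146$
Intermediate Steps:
$I{\left(c \right)} = c^{2}$
$E = 4$ ($E = -2 - -6 = -2 + 6 = 4$)
$R{\left(z \right)} = 4 - z$
$G = -192$ ($G = \left(4 - 5^{2}\right) 9 - 3 = \left(4 - 25\right) 9 - 3 = \left(-21\right) 9 - 3 = -189 - 3 = -192$)
$\left(G - 68\right) + 114 = \left(-192 - 68\right) + 114 = -260 + 114 = -146$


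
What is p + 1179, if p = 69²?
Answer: 5940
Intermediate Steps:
p = 4761
p + 1179 = 4761 + 1179 = 5940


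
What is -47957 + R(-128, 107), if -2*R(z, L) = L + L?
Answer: -48064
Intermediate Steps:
R(z, L) = -L (R(z, L) = -(L + L)/2 = -L)
-47957 + R(-128, 107) = -47957 - 1*107 = -47957 - 107 = -48064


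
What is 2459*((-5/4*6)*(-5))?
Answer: 184425/2 ≈ 92213.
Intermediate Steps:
2459*((-5/4*6)*(-5)) = 2459*((-5*¼*6)*(-5)) = 2459*(-5/4*6*(-5)) = 2459*(-15/2*(-5)) = 2459*(75/2) = 184425/2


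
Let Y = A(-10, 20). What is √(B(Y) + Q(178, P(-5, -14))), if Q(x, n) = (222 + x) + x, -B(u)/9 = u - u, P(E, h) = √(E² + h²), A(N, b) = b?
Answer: 17*√2 ≈ 24.042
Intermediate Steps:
Y = 20
B(u) = 0 (B(u) = -9*(u - u) = -9*0 = 0)
Q(x, n) = 222 + 2*x
√(B(Y) + Q(178, P(-5, -14))) = √(0 + (222 + 2*178)) = √(0 + (222 + 356)) = √(0 + 578) = √578 = 17*√2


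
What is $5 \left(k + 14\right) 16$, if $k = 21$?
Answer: $2800$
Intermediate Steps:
$5 \left(k + 14\right) 16 = 5 \left(21 + 14\right) 16 = 5 \cdot 35 \cdot 16 = 5 \cdot 560 = 2800$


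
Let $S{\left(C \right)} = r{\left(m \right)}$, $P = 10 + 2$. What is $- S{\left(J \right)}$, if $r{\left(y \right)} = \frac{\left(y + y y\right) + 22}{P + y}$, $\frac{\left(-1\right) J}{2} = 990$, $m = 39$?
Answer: $- \frac{1582}{51} \approx -31.02$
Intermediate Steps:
$P = 12$
$J = -1980$ ($J = \left(-2\right) 990 = -1980$)
$r{\left(y \right)} = \frac{22 + y + y^{2}}{12 + y}$ ($r{\left(y \right)} = \frac{\left(y + y y\right) + 22}{12 + y} = \frac{\left(y + y^{2}\right) + 22}{12 + y} = \frac{22 + y + y^{2}}{12 + y}$)
$S{\left(C \right)} = \frac{1582}{51}$ ($S{\left(C \right)} = \frac{22 + 39 + 39^{2}}{12 + 39} = \frac{22 + 39 + 1521}{51} = \frac{1}{51} \cdot 1582 = \frac{1582}{51}$)
$- S{\left(J \right)} = \left(-1\right) \frac{1582}{51} = - \frac{1582}{51}$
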